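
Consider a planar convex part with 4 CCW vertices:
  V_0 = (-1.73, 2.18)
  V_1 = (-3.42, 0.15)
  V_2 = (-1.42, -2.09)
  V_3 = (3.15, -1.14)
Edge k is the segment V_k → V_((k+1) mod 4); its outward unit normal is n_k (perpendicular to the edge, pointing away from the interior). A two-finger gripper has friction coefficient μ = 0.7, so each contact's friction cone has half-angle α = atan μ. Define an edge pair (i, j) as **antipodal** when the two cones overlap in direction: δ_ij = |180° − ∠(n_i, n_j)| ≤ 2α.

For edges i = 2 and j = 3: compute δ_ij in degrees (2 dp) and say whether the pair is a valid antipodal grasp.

α = atan 0.7 = 34.99°;  2α = 69.98°
edge 2: e_2 = (+4.57, +0.95);  n_2 = (+0.2035, -0.9791)
edge 3: e_3 = (-4.88, +3.32);  n_3 = (+0.5625, +0.8268)
∠(n_2, n_3) = 134.03°
δ = |180° − 134.03°| = 45.97°
45.97° ≤ 2α = 69.98°  →  valid

δ = 45.97°, valid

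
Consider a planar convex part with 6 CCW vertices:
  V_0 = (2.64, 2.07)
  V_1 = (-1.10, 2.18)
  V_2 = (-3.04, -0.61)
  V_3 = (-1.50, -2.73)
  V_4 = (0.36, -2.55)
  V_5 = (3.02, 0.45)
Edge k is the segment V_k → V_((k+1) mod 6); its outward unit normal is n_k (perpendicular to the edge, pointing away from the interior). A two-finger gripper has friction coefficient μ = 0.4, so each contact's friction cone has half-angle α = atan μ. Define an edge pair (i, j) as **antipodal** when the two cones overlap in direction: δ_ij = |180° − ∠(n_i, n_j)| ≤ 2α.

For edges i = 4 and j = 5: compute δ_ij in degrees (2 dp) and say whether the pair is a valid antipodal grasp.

δ = 125.24°, invalid

α = atan 0.4 = 21.80°;  2α = 43.60°
edge 4: e_4 = (+2.66, +3.00);  n_4 = (+0.7482, -0.6634)
edge 5: e_5 = (-0.38, +1.62);  n_5 = (+0.9736, +0.2284)
∠(n_4, n_5) = 54.76°
δ = |180° − 54.76°| = 125.24°
125.24° > 2α = 43.60°  →  invalid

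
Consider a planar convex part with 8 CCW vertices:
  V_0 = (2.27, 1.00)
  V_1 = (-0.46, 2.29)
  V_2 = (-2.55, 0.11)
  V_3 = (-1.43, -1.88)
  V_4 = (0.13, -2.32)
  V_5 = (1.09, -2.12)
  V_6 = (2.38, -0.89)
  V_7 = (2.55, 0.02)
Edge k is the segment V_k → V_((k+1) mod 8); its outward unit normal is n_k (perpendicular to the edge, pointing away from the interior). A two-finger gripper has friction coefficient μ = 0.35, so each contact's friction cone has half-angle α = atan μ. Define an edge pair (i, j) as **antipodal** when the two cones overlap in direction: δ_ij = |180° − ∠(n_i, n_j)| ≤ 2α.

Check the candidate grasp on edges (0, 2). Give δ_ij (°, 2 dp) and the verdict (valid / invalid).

δ = 35.34°, valid

α = atan 0.35 = 19.29°;  2α = 38.58°
edge 0: e_0 = (-2.73, +1.29);  n_0 = (+0.4272, +0.9041)
edge 2: e_2 = (+1.12, -1.99);  n_2 = (-0.8715, -0.4905)
∠(n_0, n_2) = 144.66°
δ = |180° − 144.66°| = 35.34°
35.34° ≤ 2α = 38.58°  →  valid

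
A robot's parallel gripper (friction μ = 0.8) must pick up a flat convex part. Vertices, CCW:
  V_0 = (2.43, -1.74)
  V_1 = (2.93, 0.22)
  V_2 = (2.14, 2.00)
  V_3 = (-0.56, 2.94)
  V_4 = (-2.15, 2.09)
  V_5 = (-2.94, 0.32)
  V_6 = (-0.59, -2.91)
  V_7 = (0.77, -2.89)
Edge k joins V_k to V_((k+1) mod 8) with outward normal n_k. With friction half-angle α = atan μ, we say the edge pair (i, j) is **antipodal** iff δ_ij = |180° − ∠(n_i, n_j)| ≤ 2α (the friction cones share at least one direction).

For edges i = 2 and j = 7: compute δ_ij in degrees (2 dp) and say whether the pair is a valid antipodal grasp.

α = atan 0.8 = 38.66°;  2α = 77.32°
edge 2: e_2 = (-2.70, +0.94);  n_2 = (+0.3288, +0.9444)
edge 7: e_7 = (+1.66, +1.15);  n_7 = (+0.5695, -0.8220)
∠(n_2, n_7) = 126.09°
δ = |180° − 126.09°| = 53.91°
53.91° ≤ 2α = 77.32°  →  valid

δ = 53.91°, valid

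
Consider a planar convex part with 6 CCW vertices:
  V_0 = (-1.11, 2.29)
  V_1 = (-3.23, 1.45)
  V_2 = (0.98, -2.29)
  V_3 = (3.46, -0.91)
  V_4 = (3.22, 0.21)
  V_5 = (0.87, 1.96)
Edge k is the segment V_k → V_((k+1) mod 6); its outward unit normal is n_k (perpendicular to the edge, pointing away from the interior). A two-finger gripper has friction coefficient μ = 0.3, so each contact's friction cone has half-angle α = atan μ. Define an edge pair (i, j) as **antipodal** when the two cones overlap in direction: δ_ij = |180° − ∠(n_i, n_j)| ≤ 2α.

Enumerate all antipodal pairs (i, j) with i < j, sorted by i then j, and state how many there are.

count = 3; pairs: (0,2), (1,4), (1,5)

α = atan 0.3 = 16.70°;  2α = 33.40°
n_0 = (-0.3684, +0.9297)
n_1 = (-0.6641, -0.7476)
n_2 = (+0.4862, -0.8738)
n_3 = (+0.9778, +0.2095)
n_4 = (+0.5973, +0.8020)
n_5 = (+0.1644, +0.9864)
  (0,1): δ = 63.23°  ·
  (0,2): δ = 7.48°  ✓
  (0,3): δ = 80.48°  ·
  (0,4): δ = 121.71°  ·
  (0,5): δ = 148.92°  ·
  (1,2): δ = 109.29°  ·
  (1,3): δ = 36.29°  ·
  (1,4): δ = 4.94°  ✓
  (1,5): δ = 32.15°  ✓
  (2,3): δ = 107.00°  ·
  (2,4): δ = 65.77°  ·
  (2,5): δ = 38.56°  ·
  (3,4): δ = 138.77°  ·
  (3,5): δ = 111.56°  ·
  (4,5): δ = 152.79°  ·
antipodal pairs: 3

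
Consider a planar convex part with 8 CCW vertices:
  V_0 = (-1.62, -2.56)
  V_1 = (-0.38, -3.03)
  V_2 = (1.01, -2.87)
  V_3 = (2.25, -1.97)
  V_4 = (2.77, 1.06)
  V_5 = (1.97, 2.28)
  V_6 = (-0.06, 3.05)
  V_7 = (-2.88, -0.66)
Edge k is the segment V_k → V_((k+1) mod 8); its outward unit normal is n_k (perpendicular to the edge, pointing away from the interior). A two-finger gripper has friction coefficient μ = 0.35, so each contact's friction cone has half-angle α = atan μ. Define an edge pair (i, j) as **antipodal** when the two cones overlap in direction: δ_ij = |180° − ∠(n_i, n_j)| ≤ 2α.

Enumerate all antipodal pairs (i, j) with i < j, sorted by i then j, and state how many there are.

α = atan 0.35 = 19.29°;  2α = 38.58°
n_0 = (-0.3544, -0.9351)
n_1 = (+0.1144, -0.9934)
n_2 = (+0.5874, -0.8093)
n_3 = (+0.9856, -0.1691)
n_4 = (+0.8362, +0.5484)
n_5 = (+0.3547, +0.9350)
n_6 = (-0.7961, +0.6051)
n_7 = (-0.8334, -0.5527)
  (0,1): δ = 152.68°  ·
  (0,2): δ = 123.27°  ·
  (0,3): δ = 78.98°  ·
  (0,4): δ = 35.99°  ✓
  (0,5): δ = 0.01°  ✓
  (0,6): δ = 73.52°  ·
  (0,7): δ = 144.31°  ·
  (1,2): δ = 150.59°  ·
  (1,3): δ = 106.30°  ·
  (1,4): δ = 63.31°  ·
  (1,5): δ = 27.34°  ✓
  (1,6): δ = 46.19°  ·
  (1,7): δ = 116.98°  ·
  (2,3): δ = 135.71°  ·
  (2,4): δ = 92.72°  ·
  (2,5): δ = 56.74°  ·
  (2,6): δ = 16.79°  ✓
  (2,7): δ = 87.58°  ·
  (3,4): δ = 137.01°  ·
  (3,5): δ = 101.03°  ·
  (3,6): δ = 27.50°  ✓
  (3,7): δ = 43.29°  ·
  (4,5): δ = 144.03°  ·
  (4,6): δ = 70.49°  ·
  (4,7): δ = 0.30°  ✓
  (5,6): δ = 106.47°  ·
  (5,7): δ = 35.68°  ✓
  (6,7): δ = 109.21°  ·
antipodal pairs: 7

count = 7; pairs: (0,4), (0,5), (1,5), (2,6), (3,6), (4,7), (5,7)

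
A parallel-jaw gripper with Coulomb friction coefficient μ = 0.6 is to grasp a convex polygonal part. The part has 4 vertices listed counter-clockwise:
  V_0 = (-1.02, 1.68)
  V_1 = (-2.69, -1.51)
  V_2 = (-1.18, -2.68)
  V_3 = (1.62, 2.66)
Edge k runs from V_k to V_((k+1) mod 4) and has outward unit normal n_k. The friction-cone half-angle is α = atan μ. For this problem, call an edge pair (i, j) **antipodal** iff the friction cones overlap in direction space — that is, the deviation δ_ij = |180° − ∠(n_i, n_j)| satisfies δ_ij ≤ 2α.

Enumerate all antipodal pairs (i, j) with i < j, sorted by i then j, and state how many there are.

α = atan 0.6 = 30.96°;  2α = 61.93°
n_0 = (-0.8859, +0.4638)
n_1 = (-0.6125, -0.7905)
n_2 = (+0.8856, -0.4644)
n_3 = (-0.3480, +0.9375)
  (0,1): δ = 100.14°  ·
  (0,2): δ = 0.04°  ✓
  (0,3): δ = 138.00°  ·
  (1,2): δ = 79.90°  ·
  (1,3): δ = 58.14°  ✓
  (2,3): δ = 41.96°  ✓
antipodal pairs: 3

count = 3; pairs: (0,2), (1,3), (2,3)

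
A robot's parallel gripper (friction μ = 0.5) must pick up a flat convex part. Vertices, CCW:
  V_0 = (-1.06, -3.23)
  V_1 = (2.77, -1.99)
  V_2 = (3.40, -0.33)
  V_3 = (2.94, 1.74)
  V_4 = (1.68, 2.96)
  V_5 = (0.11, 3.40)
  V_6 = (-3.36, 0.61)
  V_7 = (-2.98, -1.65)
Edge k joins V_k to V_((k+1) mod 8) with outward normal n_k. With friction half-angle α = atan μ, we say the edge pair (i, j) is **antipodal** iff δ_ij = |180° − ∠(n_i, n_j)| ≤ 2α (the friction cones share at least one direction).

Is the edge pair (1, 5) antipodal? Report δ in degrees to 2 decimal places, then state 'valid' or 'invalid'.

α = atan 0.5 = 26.57°;  2α = 53.13°
edge 1: e_1 = (+0.63, +1.66);  n_1 = (+0.9349, -0.3548)
edge 5: e_5 = (-3.47, -2.79);  n_5 = (-0.6266, +0.7793)
∠(n_1, n_5) = 149.58°
δ = |180° − 149.58°| = 30.42°
30.42° ≤ 2α = 53.13°  →  valid

δ = 30.42°, valid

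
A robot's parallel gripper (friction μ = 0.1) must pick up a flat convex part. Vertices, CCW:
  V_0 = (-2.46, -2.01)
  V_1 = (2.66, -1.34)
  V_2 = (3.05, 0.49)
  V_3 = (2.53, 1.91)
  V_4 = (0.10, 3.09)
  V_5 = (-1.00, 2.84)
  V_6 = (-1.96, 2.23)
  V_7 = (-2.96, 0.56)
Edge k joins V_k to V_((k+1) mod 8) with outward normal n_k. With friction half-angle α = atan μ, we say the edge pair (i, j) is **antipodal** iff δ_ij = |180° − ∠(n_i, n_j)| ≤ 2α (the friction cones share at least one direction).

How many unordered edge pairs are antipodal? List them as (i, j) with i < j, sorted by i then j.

count = 2; pairs: (0,4), (2,7)

α = atan 0.1 = 5.71°;  2α = 11.42°
n_0 = (+0.1298, -0.9915)
n_1 = (+0.9780, -0.2084)
n_2 = (+0.9390, +0.3439)
n_3 = (+0.4368, +0.8995)
n_4 = (-0.2216, +0.9751)
n_5 = (-0.5363, +0.8440)
n_6 = (-0.8579, +0.5137)
n_7 = (-0.9816, -0.1910)
  (0,1): δ = 109.49°  ·
  (0,2): δ = 77.34°  ·
  (0,3): δ = 33.36°  ·
  (0,4): δ = 5.35°  ✓
  (0,5): δ = 24.98°  ·
  (0,6): δ = 51.63°  ·
  (0,7): δ = 93.55°  ·
  (1,2): δ = 147.86°  ·
  (1,3): δ = 103.87°  ·
  (1,4): δ = 65.17°  ·
  (1,5): δ = 45.54°  ·
  (1,6): δ = 18.88°  ·
  (1,7): δ = 23.04°  ·
  (2,3): δ = 136.01°  ·
  (2,4): δ = 97.31°  ·
  (2,5): δ = 77.68°  ·
  (2,6): δ = 51.03°  ·
  (2,7): δ = 9.10°  ✓
  (3,4): δ = 141.29°  ·
  (3,5): δ = 121.67°  ·
  (3,6): δ = 95.01°  ·
  (3,7): δ = 53.09°  ·
  (4,5): δ = 160.37°  ·
  (4,6): δ = 133.72°  ·
  (4,7): δ = 91.79°  ·
  (5,6): δ = 153.35°  ·
  (5,7): δ = 111.42°  ·
  (6,7): δ = 138.08°  ·
antipodal pairs: 2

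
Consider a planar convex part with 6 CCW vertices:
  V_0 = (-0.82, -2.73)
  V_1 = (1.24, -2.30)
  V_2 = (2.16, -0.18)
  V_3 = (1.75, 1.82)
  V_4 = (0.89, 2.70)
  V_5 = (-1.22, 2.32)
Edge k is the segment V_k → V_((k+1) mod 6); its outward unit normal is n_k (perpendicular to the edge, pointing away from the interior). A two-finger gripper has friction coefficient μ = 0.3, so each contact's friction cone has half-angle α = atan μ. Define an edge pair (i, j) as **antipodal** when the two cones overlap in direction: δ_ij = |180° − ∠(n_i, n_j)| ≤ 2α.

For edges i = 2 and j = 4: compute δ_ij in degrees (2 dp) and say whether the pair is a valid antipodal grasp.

δ = 91.38°, invalid

α = atan 0.3 = 16.70°;  2α = 33.40°
edge 2: e_2 = (-0.41, +2.00);  n_2 = (+0.9796, +0.2008)
edge 4: e_4 = (-2.11, -0.38);  n_4 = (-0.1772, +0.9842)
∠(n_2, n_4) = 88.62°
δ = |180° − 88.62°| = 91.38°
91.38° > 2α = 33.40°  →  invalid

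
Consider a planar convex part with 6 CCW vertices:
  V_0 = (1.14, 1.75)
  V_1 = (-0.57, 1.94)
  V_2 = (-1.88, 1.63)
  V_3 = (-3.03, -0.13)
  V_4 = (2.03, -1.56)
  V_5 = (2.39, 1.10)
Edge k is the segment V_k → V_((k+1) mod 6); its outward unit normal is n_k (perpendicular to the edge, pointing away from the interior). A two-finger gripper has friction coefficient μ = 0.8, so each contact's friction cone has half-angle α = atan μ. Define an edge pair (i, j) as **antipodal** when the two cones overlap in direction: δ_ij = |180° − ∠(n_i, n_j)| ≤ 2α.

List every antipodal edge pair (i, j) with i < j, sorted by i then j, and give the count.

count = 6; pairs: (0,3), (1,3), (1,4), (2,3), (2,4), (3,5)

α = atan 0.8 = 38.66°;  2α = 77.32°
n_0 = (+0.1104, +0.9939)
n_1 = (-0.2303, +0.9731)
n_2 = (-0.8371, +0.5470)
n_3 = (-0.2720, -0.9623)
n_4 = (+0.9910, -0.1341)
n_5 = (+0.4614, +0.8872)
  (0,1): δ = 160.35°  ·
  (0,2): δ = 116.82°  ·
  (0,3): δ = 9.44°  ✓
  (0,4): δ = 88.63°  ·
  (0,5): δ = 158.87°  ·
  (1,2): δ = 136.47°  ·
  (1,3): δ = 29.09°  ✓
  (1,4): δ = 68.98°  ✓
  (1,5): δ = 139.21°  ·
  (2,3): δ = 72.62°  ✓
  (2,4): δ = 25.45°  ✓
  (2,5): δ = 95.69°  ·
  (3,4): δ = 81.93°  ·
  (3,5): δ = 11.69°  ✓
  (4,5): δ = 109.77°  ·
antipodal pairs: 6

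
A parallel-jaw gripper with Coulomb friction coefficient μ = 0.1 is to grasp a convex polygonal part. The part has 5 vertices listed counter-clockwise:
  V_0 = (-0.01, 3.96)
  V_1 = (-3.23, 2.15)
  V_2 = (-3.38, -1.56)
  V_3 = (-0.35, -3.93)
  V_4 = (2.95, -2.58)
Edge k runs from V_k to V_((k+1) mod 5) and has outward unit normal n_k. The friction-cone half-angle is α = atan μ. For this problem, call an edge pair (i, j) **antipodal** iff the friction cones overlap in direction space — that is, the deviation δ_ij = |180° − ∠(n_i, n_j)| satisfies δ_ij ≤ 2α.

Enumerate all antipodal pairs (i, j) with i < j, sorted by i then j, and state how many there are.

count = 1; pairs: (0,3)

α = atan 0.1 = 5.71°;  2α = 11.42°
n_0 = (-0.4900, +0.8717)
n_1 = (-0.9992, +0.0404)
n_2 = (-0.6161, -0.7877)
n_3 = (+0.3786, -0.9255)
n_4 = (+0.9110, +0.4123)
  (0,1): δ = 121.66°  ·
  (0,2): δ = 67.37°  ·
  (0,3): δ = 7.09°  ✓
  (0,4): δ = 85.01°  ·
  (1,2): δ = 125.72°  ·
  (1,3): δ = 65.44°  ·
  (1,4): δ = 26.67°  ·
  (2,3): δ = 119.72°  ·
  (2,4): δ = 27.62°  ·
  (3,4): δ = 87.90°  ·
antipodal pairs: 1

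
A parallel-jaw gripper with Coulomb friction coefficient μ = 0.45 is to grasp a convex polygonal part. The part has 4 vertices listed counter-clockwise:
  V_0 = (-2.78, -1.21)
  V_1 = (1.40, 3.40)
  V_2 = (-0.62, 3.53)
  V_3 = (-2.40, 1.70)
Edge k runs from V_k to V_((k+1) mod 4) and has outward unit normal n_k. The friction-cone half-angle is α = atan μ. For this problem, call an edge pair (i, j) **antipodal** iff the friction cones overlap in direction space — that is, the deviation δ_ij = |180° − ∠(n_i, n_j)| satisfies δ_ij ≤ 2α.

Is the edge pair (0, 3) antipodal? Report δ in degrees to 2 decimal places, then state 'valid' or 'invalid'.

α = atan 0.45 = 24.23°;  2α = 48.46°
edge 0: e_0 = (+4.18, +4.61);  n_0 = (+0.7408, -0.6717)
edge 3: e_3 = (-0.38, -2.91);  n_3 = (-0.9916, +0.1295)
∠(n_0, n_3) = 145.24°
δ = |180° − 145.24°| = 34.76°
34.76° ≤ 2α = 48.46°  →  valid

δ = 34.76°, valid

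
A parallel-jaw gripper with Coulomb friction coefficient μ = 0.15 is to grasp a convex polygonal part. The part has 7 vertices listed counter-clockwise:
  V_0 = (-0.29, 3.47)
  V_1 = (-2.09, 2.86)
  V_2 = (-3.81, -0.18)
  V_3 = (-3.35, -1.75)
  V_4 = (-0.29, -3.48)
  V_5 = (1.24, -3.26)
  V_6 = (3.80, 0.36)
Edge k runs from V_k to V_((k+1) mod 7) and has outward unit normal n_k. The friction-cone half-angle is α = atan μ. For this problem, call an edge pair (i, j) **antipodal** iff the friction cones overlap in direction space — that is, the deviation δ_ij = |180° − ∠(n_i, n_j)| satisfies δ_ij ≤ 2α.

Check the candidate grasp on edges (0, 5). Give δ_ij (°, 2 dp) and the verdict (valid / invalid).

δ = 36.01°, invalid

α = atan 0.15 = 8.53°;  2α = 17.06°
edge 0: e_0 = (-1.80, -0.61);  n_0 = (-0.3210, +0.9471)
edge 5: e_5 = (+2.56, +3.62);  n_5 = (+0.8165, -0.5774)
∠(n_0, n_5) = 143.99°
δ = |180° − 143.99°| = 36.01°
36.01° > 2α = 17.06°  →  invalid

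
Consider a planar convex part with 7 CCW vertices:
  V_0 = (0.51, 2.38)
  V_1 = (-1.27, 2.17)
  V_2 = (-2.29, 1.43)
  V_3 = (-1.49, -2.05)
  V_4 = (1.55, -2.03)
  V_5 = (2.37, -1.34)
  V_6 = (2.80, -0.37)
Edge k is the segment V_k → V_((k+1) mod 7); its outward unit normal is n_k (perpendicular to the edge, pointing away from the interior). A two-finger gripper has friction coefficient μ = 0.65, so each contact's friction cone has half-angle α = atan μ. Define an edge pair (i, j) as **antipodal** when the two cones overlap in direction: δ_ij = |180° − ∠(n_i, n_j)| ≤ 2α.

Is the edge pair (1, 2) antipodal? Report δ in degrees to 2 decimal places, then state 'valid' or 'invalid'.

α = atan 0.65 = 33.02°;  2α = 66.05°
edge 1: e_1 = (-1.02, -0.74);  n_1 = (-0.5872, +0.8094)
edge 2: e_2 = (+0.80, -3.48);  n_2 = (-0.9746, -0.2240)
∠(n_1, n_2) = 66.99°
δ = |180° − 66.99°| = 113.01°
113.01° > 2α = 66.05°  →  invalid

δ = 113.01°, invalid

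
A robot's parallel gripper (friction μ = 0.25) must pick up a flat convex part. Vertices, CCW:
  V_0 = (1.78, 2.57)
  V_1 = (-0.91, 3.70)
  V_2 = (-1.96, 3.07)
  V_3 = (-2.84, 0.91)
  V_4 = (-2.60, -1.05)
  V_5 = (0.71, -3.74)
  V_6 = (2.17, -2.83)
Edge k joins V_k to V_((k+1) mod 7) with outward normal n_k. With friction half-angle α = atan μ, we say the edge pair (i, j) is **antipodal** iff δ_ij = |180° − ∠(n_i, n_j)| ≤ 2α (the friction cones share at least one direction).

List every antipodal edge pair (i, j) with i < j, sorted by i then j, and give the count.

count = 4; pairs: (0,4), (1,5), (2,6), (3,6)

α = atan 0.25 = 14.04°;  2α = 28.07°
n_0 = (+0.3873, +0.9220)
n_1 = (-0.5145, +0.8575)
n_2 = (-0.9261, +0.3773)
n_3 = (-0.9926, -0.1215)
n_4 = (-0.6307, -0.7760)
n_5 = (+0.5290, -0.8487)
n_6 = (+0.9974, +0.0720)
  (0,1): δ = 126.25°  ·
  (0,2): δ = 89.38°  ·
  (0,3): δ = 60.23°  ·
  (0,4): δ = 16.31°  ✓
  (0,5): δ = 54.72°  ·
  (0,6): δ = 116.92°  ·
  (1,2): δ = 143.13°  ·
  (1,3): δ = 113.98°  ·
  (1,4): δ = 70.06°  ·
  (1,5): δ = 0.97°  ✓
  (1,6): δ = 63.17°  ·
  (2,3): δ = 150.85°  ·
  (2,4): δ = 106.93°  ·
  (2,5): δ = 35.90°  ·
  (2,6): δ = 26.30°  ✓
  (3,4): δ = 136.08°  ·
  (3,5): δ = 65.05°  ·
  (3,6): δ = 2.85°  ✓
  (4,5): δ = 108.96°  ·
  (4,6): δ = 46.77°  ·
  (5,6): δ = 117.80°  ·
antipodal pairs: 4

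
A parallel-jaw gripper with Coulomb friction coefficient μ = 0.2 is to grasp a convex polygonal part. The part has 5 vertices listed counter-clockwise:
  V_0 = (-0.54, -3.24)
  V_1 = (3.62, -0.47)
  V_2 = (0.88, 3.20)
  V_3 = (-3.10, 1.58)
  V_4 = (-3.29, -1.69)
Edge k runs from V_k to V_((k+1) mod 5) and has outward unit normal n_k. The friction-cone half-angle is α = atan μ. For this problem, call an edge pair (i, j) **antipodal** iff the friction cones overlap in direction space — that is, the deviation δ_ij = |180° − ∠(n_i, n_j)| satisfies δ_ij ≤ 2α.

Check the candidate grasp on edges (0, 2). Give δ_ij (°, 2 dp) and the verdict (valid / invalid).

δ = 11.51°, valid

α = atan 0.2 = 11.31°;  2α = 22.62°
edge 0: e_0 = (+4.16, +2.77);  n_0 = (+0.5542, -0.8324)
edge 2: e_2 = (-3.98, -1.62);  n_2 = (-0.3770, +0.9262)
∠(n_0, n_2) = 168.49°
δ = |180° − 168.49°| = 11.51°
11.51° ≤ 2α = 22.62°  →  valid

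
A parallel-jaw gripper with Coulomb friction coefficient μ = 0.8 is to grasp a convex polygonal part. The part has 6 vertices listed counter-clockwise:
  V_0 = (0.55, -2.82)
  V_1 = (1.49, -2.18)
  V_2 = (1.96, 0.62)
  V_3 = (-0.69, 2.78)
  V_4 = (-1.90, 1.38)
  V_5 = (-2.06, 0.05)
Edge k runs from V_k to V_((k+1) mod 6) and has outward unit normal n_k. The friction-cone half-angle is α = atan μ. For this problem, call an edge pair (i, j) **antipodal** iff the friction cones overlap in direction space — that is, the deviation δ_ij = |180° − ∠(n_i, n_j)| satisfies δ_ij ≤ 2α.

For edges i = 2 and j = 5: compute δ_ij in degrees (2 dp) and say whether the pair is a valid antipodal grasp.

α = atan 0.8 = 38.66°;  2α = 77.32°
edge 2: e_2 = (-2.65, +2.16);  n_2 = (+0.6318, +0.7751)
edge 5: e_5 = (+2.61, -2.87);  n_5 = (-0.7398, -0.6728)
∠(n_2, n_5) = 171.47°
δ = |180° − 171.47°| = 8.53°
8.53° ≤ 2α = 77.32°  →  valid

δ = 8.53°, valid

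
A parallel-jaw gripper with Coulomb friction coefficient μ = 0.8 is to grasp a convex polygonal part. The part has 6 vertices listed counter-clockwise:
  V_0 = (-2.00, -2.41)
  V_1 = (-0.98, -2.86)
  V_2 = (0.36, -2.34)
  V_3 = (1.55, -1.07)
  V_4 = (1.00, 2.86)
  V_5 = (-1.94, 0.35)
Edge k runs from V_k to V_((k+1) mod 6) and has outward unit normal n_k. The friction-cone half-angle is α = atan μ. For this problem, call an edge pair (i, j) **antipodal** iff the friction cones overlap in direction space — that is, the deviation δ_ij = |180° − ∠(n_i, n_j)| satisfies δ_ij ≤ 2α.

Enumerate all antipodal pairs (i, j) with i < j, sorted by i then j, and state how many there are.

count = 8; pairs: (0,3), (0,4), (1,4), (1,5), (2,4), (2,5), (3,4), (3,5)

α = atan 0.8 = 38.66°;  2α = 77.32°
n_0 = (-0.4036, -0.9149)
n_1 = (+0.3618, -0.9323)
n_2 = (+0.7297, -0.6837)
n_3 = (+0.9903, +0.1386)
n_4 = (-0.6493, +0.7605)
n_5 = (-0.9998, +0.0217)
  (0,1): δ = 134.98°  ·
  (0,2): δ = 109.33°  ·
  (0,3): δ = 58.23°  ✓
  (0,4): δ = 64.29°  ✓
  (0,5): δ = 112.56°  ·
  (1,2): δ = 154.35°  ·
  (1,3): δ = 103.24°  ·
  (1,4): δ = 19.28°  ✓
  (1,5): δ = 67.55°  ✓
  (2,3): δ = 128.90°  ·
  (2,4): δ = 6.37°  ✓
  (2,5): δ = 41.89°  ✓
  (3,4): δ = 57.48°  ✓
  (3,5): δ = 9.21°  ✓
  (4,5): δ = 131.73°  ·
antipodal pairs: 8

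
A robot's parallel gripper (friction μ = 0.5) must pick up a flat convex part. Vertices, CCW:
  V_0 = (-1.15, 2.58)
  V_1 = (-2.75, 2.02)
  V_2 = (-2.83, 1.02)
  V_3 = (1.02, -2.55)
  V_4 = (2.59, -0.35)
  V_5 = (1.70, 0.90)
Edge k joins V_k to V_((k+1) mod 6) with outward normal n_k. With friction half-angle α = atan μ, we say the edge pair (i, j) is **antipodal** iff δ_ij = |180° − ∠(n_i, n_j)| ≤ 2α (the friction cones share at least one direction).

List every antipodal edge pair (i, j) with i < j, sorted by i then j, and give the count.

count = 5; pairs: (0,3), (1,3), (1,4), (2,4), (2,5)

α = atan 0.5 = 26.57°;  2α = 53.13°
n_0 = (-0.3304, +0.9439)
n_1 = (-0.9968, +0.0797)
n_2 = (-0.6799, -0.7333)
n_3 = (+0.8140, -0.5809)
n_4 = (+0.8146, +0.5800)
n_5 = (+0.5078, +0.8615)
  (0,1): δ = 113.86°  ·
  (0,2): δ = 62.13°  ·
  (0,3): δ = 35.20°  ✓
  (0,4): δ = 106.16°  ·
  (0,5): δ = 130.19°  ·
  (1,2): δ = 128.26°  ·
  (1,3): δ = 30.94°  ✓
  (1,4): δ = 40.02°  ✓
  (1,5): δ = 64.06°  ·
  (2,3): δ = 82.67°  ·
  (2,4): δ = 11.71°  ✓
  (2,5): δ = 12.32°  ✓
  (3,4): δ = 109.04°  ·
  (3,5): δ = 85.01°  ·
  (4,5): δ = 155.97°  ·
antipodal pairs: 5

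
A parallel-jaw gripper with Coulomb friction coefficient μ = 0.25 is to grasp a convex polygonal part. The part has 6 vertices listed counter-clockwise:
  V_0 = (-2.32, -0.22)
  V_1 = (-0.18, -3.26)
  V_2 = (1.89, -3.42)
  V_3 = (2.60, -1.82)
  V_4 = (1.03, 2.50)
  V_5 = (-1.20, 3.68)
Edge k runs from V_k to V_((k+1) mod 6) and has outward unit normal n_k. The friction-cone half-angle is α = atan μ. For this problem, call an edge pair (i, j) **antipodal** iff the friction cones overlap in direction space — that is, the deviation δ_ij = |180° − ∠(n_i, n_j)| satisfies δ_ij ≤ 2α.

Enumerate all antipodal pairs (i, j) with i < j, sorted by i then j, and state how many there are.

count = 4; pairs: (0,3), (0,4), (1,4), (2,5)

α = atan 0.25 = 14.04°;  2α = 28.07°
n_0 = (-0.8177, -0.5756)
n_1 = (-0.0771, -0.9970)
n_2 = (+0.9140, -0.4056)
n_3 = (+0.9399, +0.3416)
n_4 = (+0.4677, +0.8839)
n_5 = (-0.9612, +0.2760)
  (0,1): δ = 129.56°  ·
  (0,2): δ = 59.07°  ·
  (0,3): δ = 15.17°  ✓
  (0,4): δ = 26.97°  ✓
  (0,5): δ = 128.83°  ·
  (1,2): δ = 109.51°  ·
  (1,3): δ = 65.61°  ·
  (1,4): δ = 23.47°  ✓
  (1,5): δ = 78.40°  ·
  (2,3): δ = 136.10°  ·
  (2,4): δ = 93.96°  ·
  (2,5): δ = 7.91°  ✓
  (3,4): δ = 137.86°  ·
  (3,5): δ = 36.00°  ·
  (4,5): δ = 78.14°  ·
antipodal pairs: 4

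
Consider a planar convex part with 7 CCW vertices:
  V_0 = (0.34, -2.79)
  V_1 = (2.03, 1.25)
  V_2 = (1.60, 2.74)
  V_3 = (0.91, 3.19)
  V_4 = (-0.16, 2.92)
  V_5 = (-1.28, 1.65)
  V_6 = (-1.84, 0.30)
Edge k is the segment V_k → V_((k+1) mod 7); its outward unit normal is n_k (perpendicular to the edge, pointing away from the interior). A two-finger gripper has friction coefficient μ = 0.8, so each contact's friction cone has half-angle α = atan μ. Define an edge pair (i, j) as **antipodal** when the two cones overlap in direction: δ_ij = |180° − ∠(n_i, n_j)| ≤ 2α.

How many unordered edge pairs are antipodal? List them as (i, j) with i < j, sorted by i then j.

count = 9; pairs: (0,3), (0,4), (0,5), (0,6), (1,4), (1,5), (1,6), (2,6), (3,6)

α = atan 0.8 = 38.66°;  2α = 77.32°
n_0 = (+0.9225, -0.3859)
n_1 = (+0.9608, +0.2773)
n_2 = (+0.5463, +0.8376)
n_3 = (-0.2447, +0.9696)
n_4 = (-0.7500, +0.6614)
n_5 = (-0.9237, +0.3832)
n_6 = (-0.8171, -0.5765)
  (0,1): δ = 141.20°  ·
  (0,2): δ = 100.41°  ·
  (0,3): δ = 53.14°  ✓
  (0,4): δ = 18.71°  ✓
  (0,5): δ = 0.17°  ✓
  (0,6): δ = 57.90°  ✓
  (1,2): δ = 139.21°  ·
  (1,3): δ = 91.94°  ·
  (1,4): δ = 57.51°  ✓
  (1,5): δ = 38.63°  ✓
  (1,6): δ = 19.11°  ✓
  (2,3): δ = 132.73°  ·
  (2,4): δ = 98.30°  ·
  (2,5): δ = 79.42°  ·
  (2,6): δ = 21.69°  ✓
  (3,4): δ = 145.57°  ·
  (3,5): δ = 126.69°  ·
  (3,6): δ = 68.96°  ✓
  (4,5): δ = 161.12°  ·
  (4,6): δ = 103.39°  ·
  (5,6): δ = 122.27°  ·
antipodal pairs: 9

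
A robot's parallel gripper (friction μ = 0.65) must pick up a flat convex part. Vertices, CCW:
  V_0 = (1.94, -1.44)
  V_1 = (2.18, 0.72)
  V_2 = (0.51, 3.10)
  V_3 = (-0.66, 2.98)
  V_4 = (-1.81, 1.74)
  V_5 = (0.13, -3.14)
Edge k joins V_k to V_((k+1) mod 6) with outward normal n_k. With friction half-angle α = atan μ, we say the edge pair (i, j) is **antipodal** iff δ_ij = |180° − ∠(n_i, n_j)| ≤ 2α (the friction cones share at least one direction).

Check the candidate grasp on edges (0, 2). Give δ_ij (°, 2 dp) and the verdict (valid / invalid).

α = atan 0.65 = 33.02°;  2α = 66.05°
edge 0: e_0 = (+0.24, +2.16);  n_0 = (+0.9939, -0.1104)
edge 2: e_2 = (-1.17, -0.12);  n_2 = (-0.1020, +0.9948)
∠(n_0, n_2) = 102.20°
δ = |180° − 102.20°| = 77.80°
77.80° > 2α = 66.05°  →  invalid

δ = 77.80°, invalid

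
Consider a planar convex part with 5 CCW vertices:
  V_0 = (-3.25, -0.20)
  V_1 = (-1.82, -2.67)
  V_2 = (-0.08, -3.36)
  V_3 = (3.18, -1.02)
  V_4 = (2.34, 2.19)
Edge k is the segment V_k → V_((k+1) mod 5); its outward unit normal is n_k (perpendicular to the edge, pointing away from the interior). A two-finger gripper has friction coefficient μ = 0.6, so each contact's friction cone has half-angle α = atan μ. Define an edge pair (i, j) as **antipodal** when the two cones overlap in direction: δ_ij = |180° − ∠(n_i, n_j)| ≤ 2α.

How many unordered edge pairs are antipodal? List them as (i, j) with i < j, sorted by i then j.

count = 4; pairs: (0,3), (1,3), (1,4), (2,4)

α = atan 0.6 = 30.96°;  2α = 61.93°
n_0 = (-0.8654, -0.5010)
n_1 = (-0.3686, -0.9296)
n_2 = (+0.5831, -0.8124)
n_3 = (+0.9674, +0.2532)
n_4 = (-0.3931, +0.9195)
  (0,1): δ = 141.70°  ·
  (0,2): δ = 84.40°  ·
  (0,3): δ = 15.40°  ✓
  (0,4): δ = 83.08°  ·
  (1,2): δ = 122.70°  ·
  (1,3): δ = 53.70°  ✓
  (1,4): δ = 44.78°  ✓
  (2,3): δ = 111.01°  ·
  (2,4): δ = 12.52°  ✓
  (3,4): δ = 81.52°  ·
antipodal pairs: 4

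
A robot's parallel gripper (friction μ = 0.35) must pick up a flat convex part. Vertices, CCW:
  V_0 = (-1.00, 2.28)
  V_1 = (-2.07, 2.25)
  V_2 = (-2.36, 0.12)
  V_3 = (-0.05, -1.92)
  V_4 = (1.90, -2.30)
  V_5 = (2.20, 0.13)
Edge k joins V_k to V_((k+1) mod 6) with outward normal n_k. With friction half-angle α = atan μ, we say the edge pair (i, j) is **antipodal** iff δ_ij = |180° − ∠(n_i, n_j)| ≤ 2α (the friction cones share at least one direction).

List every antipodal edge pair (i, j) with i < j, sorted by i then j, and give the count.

α = atan 0.35 = 19.29°;  2α = 38.58°
n_0 = (-0.0280, +0.9996)
n_1 = (-0.9909, +0.1349)
n_2 = (-0.6619, -0.7496)
n_3 = (-0.1913, -0.9815)
n_4 = (+0.9925, -0.1225)
n_5 = (+0.5577, +0.8300)
  (0,1): δ = 99.36°  ·
  (0,2): δ = 43.05°  ·
  (0,3): δ = 12.63°  ✓
  (0,4): δ = 81.36°  ·
  (0,5): δ = 144.50°  ·
  (1,2): δ = 123.70°  ·
  (1,3): δ = 93.27°  ·
  (1,4): δ = 0.72°  ✓
  (1,5): δ = 63.86°  ·
  (2,3): δ = 149.58°  ·
  (2,4): δ = 55.59°  ·
  (2,5): δ = 7.55°  ✓
  (3,4): δ = 86.01°  ·
  (3,5): δ = 22.87°  ✓
  (4,5): δ = 116.86°  ·
antipodal pairs: 4

count = 4; pairs: (0,3), (1,4), (2,5), (3,5)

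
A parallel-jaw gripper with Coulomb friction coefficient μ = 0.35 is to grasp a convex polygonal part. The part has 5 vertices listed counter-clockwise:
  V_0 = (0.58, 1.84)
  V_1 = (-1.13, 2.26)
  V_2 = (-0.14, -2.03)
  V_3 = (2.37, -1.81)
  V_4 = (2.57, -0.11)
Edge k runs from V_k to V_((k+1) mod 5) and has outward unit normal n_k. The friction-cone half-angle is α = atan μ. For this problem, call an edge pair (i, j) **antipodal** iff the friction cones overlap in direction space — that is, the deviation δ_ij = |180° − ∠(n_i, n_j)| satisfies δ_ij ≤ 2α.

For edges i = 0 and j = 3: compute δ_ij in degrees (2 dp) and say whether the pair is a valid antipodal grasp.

α = atan 0.35 = 19.29°;  2α = 38.58°
edge 0: e_0 = (-1.71, +0.42);  n_0 = (+0.2385, +0.9711)
edge 3: e_3 = (+0.20, +1.70);  n_3 = (+0.9932, -0.1168)
∠(n_0, n_3) = 82.91°
δ = |180° − 82.91°| = 97.09°
97.09° > 2α = 38.58°  →  invalid

δ = 97.09°, invalid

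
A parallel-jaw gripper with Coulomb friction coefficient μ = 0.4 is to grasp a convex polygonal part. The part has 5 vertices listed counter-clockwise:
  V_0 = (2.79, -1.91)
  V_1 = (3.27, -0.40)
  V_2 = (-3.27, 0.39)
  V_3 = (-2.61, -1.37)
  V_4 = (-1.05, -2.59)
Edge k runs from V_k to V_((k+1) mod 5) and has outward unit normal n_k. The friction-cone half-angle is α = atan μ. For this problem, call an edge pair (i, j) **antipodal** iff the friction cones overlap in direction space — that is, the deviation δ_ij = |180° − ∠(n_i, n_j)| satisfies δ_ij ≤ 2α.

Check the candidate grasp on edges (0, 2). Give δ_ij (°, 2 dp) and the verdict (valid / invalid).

α = atan 0.4 = 21.80°;  2α = 43.60°
edge 0: e_0 = (+0.48, +1.51);  n_0 = (+0.9530, -0.3029)
edge 2: e_2 = (+0.66, -1.76);  n_2 = (-0.9363, -0.3511)
∠(n_0, n_2) = 141.81°
δ = |180° − 141.81°| = 38.19°
38.19° ≤ 2α = 43.60°  →  valid

δ = 38.19°, valid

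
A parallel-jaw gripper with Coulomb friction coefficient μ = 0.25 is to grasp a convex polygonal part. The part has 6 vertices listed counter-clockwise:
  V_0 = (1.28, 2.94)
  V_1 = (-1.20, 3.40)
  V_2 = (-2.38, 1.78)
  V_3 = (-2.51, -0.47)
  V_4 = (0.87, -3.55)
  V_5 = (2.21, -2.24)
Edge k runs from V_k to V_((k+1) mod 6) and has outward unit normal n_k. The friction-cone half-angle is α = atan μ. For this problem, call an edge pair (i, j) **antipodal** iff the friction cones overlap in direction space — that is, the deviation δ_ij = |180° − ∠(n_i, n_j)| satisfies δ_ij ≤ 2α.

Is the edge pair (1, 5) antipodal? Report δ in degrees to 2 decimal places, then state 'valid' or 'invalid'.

δ = 46.25°, invalid

α = atan 0.25 = 14.04°;  2α = 28.07°
edge 1: e_1 = (-1.18, -1.62);  n_1 = (-0.8083, +0.5888)
edge 5: e_5 = (-0.93, +5.18);  n_5 = (+0.9843, +0.1767)
∠(n_1, n_5) = 133.75°
δ = |180° − 133.75°| = 46.25°
46.25° > 2α = 28.07°  →  invalid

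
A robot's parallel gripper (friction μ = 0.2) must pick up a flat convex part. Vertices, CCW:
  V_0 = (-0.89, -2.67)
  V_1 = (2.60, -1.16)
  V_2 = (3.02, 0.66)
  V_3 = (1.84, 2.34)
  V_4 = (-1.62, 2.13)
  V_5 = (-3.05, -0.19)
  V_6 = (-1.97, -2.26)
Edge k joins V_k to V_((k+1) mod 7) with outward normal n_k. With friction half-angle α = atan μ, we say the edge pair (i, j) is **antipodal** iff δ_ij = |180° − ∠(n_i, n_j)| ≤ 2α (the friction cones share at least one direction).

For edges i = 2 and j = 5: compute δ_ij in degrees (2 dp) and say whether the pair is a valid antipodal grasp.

α = atan 0.2 = 11.31°;  2α = 22.62°
edge 2: e_2 = (-1.18, +1.68);  n_2 = (+0.8183, +0.5748)
edge 5: e_5 = (+1.08, -2.07);  n_5 = (-0.8866, -0.4626)
∠(n_2, n_5) = 172.47°
δ = |180° − 172.47°| = 7.53°
7.53° ≤ 2α = 22.62°  →  valid

δ = 7.53°, valid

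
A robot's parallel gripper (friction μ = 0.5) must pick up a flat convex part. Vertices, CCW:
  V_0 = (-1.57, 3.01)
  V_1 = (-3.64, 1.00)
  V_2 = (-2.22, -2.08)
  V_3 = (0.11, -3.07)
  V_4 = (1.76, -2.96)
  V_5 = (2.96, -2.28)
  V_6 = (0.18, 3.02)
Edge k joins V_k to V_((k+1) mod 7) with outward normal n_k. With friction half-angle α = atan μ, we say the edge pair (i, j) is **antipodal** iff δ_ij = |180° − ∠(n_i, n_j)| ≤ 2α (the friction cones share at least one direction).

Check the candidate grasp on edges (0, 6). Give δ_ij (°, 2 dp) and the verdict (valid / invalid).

δ = 136.17°, invalid

α = atan 0.5 = 26.57°;  2α = 53.13°
edge 0: e_0 = (-2.07, -2.01);  n_0 = (-0.6966, +0.7174)
edge 6: e_6 = (-1.75, -0.01);  n_6 = (-0.0057, +1.0000)
∠(n_0, n_6) = 43.83°
δ = |180° − 43.83°| = 136.17°
136.17° > 2α = 53.13°  →  invalid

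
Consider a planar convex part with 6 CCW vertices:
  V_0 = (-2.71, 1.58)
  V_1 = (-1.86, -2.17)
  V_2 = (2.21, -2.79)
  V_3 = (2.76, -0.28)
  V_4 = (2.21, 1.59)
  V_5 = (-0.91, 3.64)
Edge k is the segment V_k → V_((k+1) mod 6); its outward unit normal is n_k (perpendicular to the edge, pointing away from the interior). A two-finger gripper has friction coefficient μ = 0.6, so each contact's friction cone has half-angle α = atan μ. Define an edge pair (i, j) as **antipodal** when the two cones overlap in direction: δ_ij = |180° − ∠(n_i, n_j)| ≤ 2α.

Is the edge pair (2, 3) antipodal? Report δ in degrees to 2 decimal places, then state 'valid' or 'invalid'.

α = atan 0.6 = 30.96°;  2α = 61.93°
edge 2: e_2 = (+0.55, +2.51);  n_2 = (+0.9768, -0.2140)
edge 3: e_3 = (-0.55, +1.87);  n_3 = (+0.9594, +0.2822)
∠(n_2, n_3) = 28.75°
δ = |180° − 28.75°| = 151.25°
151.25° > 2α = 61.93°  →  invalid

δ = 151.25°, invalid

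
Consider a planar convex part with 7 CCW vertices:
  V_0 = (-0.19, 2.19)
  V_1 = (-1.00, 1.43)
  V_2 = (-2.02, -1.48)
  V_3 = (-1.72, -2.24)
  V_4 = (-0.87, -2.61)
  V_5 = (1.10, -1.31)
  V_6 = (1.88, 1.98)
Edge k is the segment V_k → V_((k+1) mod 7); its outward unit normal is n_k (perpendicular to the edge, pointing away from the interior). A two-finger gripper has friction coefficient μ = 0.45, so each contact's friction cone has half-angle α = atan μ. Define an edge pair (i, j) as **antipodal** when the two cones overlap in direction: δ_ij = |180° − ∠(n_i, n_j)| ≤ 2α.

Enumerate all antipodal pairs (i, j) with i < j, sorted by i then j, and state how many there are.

count = 7; pairs: (0,4), (0,5), (1,4), (1,5), (2,5), (3,6), (4,6)

α = atan 0.45 = 24.23°;  2α = 48.46°
n_0 = (-0.6842, +0.7293)
n_1 = (-0.9437, +0.3308)
n_2 = (-0.9302, -0.3672)
n_3 = (-0.3991, -0.9169)
n_4 = (+0.5508, -0.8346)
n_5 = (+0.9730, -0.2307)
n_6 = (+0.1009, +0.9949)
  (0,1): δ = 152.49°  ·
  (0,2): δ = 111.63°  ·
  (0,3): δ = 66.70°  ·
  (0,4): δ = 9.76°  ✓
  (0,5): δ = 33.49°  ✓
  (0,6): δ = 131.03°  ·
  (1,2): δ = 139.14°  ·
  (1,3): δ = 94.21°  ·
  (1,4): δ = 37.26°  ✓
  (1,5): δ = 5.98°  ✓
  (1,6): δ = 103.52°  ·
  (2,3): δ = 135.06°  ·
  (2,4): δ = 78.12°  ·
  (2,5): δ = 34.88°  ✓
  (2,6): δ = 62.67°  ·
  (3,4): δ = 123.06°  ·
  (3,5): δ = 79.81°  ·
  (3,6): δ = 17.73°  ✓
  (4,5): δ = 136.76°  ·
  (4,6): δ = 39.21°  ✓
  (5,6): δ = 82.46°  ·
antipodal pairs: 7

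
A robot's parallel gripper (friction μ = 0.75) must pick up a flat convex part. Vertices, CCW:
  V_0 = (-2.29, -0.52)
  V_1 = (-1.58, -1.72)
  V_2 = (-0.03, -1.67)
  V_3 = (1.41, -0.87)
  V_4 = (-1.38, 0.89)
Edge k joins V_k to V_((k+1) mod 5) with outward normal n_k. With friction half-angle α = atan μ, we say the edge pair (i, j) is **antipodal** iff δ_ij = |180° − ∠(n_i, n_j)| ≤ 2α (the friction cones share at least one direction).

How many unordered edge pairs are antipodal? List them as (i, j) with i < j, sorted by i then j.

α = atan 0.75 = 36.87°;  2α = 73.74°
n_0 = (-0.8606, -0.5092)
n_1 = (+0.0322, -0.9995)
n_2 = (+0.4856, -0.8742)
n_3 = (+0.5335, +0.8458)
n_4 = (-0.8402, +0.5423)
  (0,1): δ = 118.76°  ·
  (0,2): δ = 91.56°  ·
  (0,3): δ = 27.14°  ✓
  (0,4): δ = 116.55°  ·
  (1,2): δ = 152.79°  ·
  (1,3): δ = 34.09°  ✓
  (1,4): δ = 55.31°  ✓
  (2,3): δ = 61.30°  ✓
  (2,4): δ = 28.11°  ✓
  (3,4): δ = 90.59°  ·
antipodal pairs: 5

count = 5; pairs: (0,3), (1,3), (1,4), (2,3), (2,4)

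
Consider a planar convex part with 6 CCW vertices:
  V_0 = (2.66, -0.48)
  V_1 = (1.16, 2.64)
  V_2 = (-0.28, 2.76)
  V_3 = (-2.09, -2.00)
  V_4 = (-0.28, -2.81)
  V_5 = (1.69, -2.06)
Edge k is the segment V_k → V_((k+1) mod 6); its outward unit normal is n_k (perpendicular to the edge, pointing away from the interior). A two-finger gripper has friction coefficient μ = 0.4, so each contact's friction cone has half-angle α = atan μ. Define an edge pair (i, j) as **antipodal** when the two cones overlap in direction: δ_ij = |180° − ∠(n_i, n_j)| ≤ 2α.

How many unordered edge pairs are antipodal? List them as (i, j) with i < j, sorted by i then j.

count = 4; pairs: (0,3), (1,3), (1,4), (2,5)

α = atan 0.4 = 21.80°;  2α = 43.60°
n_0 = (+0.9013, +0.4333)
n_1 = (+0.0830, +0.9965)
n_2 = (-0.9347, +0.3554)
n_3 = (-0.4085, -0.9128)
n_4 = (+0.3558, -0.9346)
n_5 = (+0.8522, -0.5232)
  (0,1): δ = 120.44°  ·
  (0,2): δ = 46.50°  ·
  (0,3): δ = 40.21°  ✓
  (0,4): δ = 85.17°  ·
  (0,5): δ = 122.78°  ·
  (1,2): δ = 106.06°  ·
  (1,3): δ = 19.35°  ✓
  (1,4): δ = 25.61°  ✓
  (1,5): δ = 63.22°  ·
  (2,3): δ = 93.29°  ·
  (2,4): δ = 48.34°  ·
  (2,5): δ = 10.73°  ✓
  (3,4): δ = 135.05°  ·
  (3,5): δ = 97.44°  ·
  (4,5): δ = 142.39°  ·
antipodal pairs: 4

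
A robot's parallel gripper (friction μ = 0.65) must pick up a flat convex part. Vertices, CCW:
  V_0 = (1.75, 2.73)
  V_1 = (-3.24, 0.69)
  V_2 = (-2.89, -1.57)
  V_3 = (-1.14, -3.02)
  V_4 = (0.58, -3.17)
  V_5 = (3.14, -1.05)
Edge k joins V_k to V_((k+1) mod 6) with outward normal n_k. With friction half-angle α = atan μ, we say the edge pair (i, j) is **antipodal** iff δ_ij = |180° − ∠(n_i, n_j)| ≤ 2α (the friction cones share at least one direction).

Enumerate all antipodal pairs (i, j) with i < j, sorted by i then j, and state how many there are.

α = atan 0.65 = 33.02°;  2α = 66.05°
n_0 = (-0.3784, +0.9256)
n_1 = (-0.9882, -0.1530)
n_2 = (-0.6380, -0.7700)
n_3 = (-0.0869, -0.9962)
n_4 = (+0.6378, -0.7702)
n_5 = (+0.9386, +0.3451)
  (0,1): δ = 103.43°  ·
  (0,2): δ = 61.88°  ✓
  (0,3): δ = 27.22°  ✓
  (0,4): δ = 17.39°  ✓
  (0,5): δ = 87.95°  ·
  (1,2): δ = 138.45°  ·
  (1,3): δ = 103.79°  ·
  (1,4): δ = 59.17°  ✓
  (1,5): δ = 11.39°  ✓
  (2,3): δ = 145.34°  ·
  (2,4): δ = 100.73°  ·
  (2,5): δ = 30.17°  ✓
  (3,4): δ = 135.39°  ·
  (3,5): δ = 64.83°  ✓
  (4,5): δ = 109.44°  ·
antipodal pairs: 7

count = 7; pairs: (0,2), (0,3), (0,4), (1,4), (1,5), (2,5), (3,5)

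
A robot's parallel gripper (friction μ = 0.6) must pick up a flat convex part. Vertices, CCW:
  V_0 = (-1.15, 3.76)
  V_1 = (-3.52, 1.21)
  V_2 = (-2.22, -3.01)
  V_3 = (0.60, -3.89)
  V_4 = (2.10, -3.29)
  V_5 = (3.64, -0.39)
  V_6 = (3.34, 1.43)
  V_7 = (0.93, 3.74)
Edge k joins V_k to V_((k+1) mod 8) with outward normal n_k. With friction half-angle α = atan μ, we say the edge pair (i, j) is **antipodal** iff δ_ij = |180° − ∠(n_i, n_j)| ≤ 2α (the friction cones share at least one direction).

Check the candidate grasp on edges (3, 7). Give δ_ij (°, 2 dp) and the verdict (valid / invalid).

δ = 22.35°, valid

α = atan 0.6 = 30.96°;  2α = 61.93°
edge 3: e_3 = (+1.50, +0.60);  n_3 = (+0.3714, -0.9285)
edge 7: e_7 = (-2.08, +0.02);  n_7 = (+0.0096, +1.0000)
∠(n_3, n_7) = 157.65°
δ = |180° − 157.65°| = 22.35°
22.35° ≤ 2α = 61.93°  →  valid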